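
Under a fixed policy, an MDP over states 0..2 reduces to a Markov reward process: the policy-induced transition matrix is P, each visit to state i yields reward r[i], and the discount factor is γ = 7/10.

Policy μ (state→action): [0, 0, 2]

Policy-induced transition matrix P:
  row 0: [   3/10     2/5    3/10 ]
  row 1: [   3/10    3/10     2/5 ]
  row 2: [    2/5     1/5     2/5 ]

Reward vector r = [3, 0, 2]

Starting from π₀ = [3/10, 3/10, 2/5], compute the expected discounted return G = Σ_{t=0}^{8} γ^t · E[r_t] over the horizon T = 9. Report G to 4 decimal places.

G = 5.5440

t=0: π = [0.3000, 0.3000, 0.4000], E[r] = 1.7000, γ^t·E[r] = 1.700000, running G = 1.700000
t=1: π = [0.3400, 0.2900, 0.3700], E[r] = 1.7600, γ^t·E[r] = 1.232000, running G = 2.932000
t=2: π = [0.3370, 0.2970, 0.3660], E[r] = 1.7430, γ^t·E[r] = 0.854070, running G = 3.786070
t=3: π = [0.3366, 0.2971, 0.3663], E[r] = 1.7424, γ^t·E[r] = 0.597643, running G = 4.383713
t=4: π = [0.3366, 0.2970, 0.3663], E[r] = 1.7426, γ^t·E[r] = 0.418391, running G = 4.802104
t=5: π = [0.3366, 0.2970, 0.3663], E[r] = 1.7426, γ^t·E[r] = 0.292875, running G = 5.094979
t=6: π = [0.3366, 0.2970, 0.3663], E[r] = 1.7426, γ^t·E[r] = 0.205012, running G = 5.299991
t=7: π = [0.3366, 0.2970, 0.3663], E[r] = 1.7426, γ^t·E[r] = 0.143508, running G = 5.443500
t=8: π = [0.3366, 0.2970, 0.3663], E[r] = 1.7426, γ^t·E[r] = 0.100456, running G = 5.543956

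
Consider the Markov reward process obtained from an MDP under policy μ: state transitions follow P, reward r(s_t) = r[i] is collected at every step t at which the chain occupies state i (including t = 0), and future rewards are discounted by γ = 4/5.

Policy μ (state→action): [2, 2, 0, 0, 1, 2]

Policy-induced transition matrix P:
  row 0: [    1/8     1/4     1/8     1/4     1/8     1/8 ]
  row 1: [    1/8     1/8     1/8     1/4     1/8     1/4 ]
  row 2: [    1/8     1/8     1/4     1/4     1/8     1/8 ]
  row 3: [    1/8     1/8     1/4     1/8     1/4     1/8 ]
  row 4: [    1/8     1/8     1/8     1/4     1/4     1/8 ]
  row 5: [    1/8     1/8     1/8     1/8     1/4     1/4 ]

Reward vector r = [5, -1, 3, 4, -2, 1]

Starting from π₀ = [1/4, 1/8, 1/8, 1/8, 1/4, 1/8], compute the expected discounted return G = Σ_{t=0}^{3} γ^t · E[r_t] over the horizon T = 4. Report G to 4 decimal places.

t=0: π = [0.2500, 0.1250, 0.1250, 0.1250, 0.2500, 0.1250], E[r] = 1.6250, γ^t·E[r] = 1.625000, running G = 1.625000
t=1: π = [0.1250, 0.1563, 0.1563, 0.2188, 0.1875, 0.1563], E[r] = 1.5938, γ^t·E[r] = 1.275000, running G = 2.900000
t=2: π = [0.1250, 0.1406, 0.1719, 0.2031, 0.1953, 0.1641], E[r] = 1.5859, γ^t·E[r] = 1.015000, running G = 3.915000
t=3: π = [0.1250, 0.1406, 0.1719, 0.2041, 0.1953, 0.1631], E[r] = 1.5889, γ^t·E[r] = 0.813500, running G = 4.728500

G = 4.7285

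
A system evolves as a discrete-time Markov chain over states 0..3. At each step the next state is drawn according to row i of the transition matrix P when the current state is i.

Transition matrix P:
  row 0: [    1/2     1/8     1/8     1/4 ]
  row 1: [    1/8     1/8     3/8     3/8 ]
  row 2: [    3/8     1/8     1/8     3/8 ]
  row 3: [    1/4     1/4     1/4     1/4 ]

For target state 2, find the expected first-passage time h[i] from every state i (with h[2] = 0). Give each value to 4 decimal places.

h = [5.0400, 3.6800, 0.0000, 4.2400]

First-step conditioning: h[2] = 0; for i ≠ 2, h[i] = 1 + Σ_k P[i][k]·h[k].
  h[0] = 1 + 1/2·h[0] + 1/8·h[1] + 1/4·h[3]
  h[1] = 1 + 1/8·h[0] + 1/8·h[1] + 3/8·h[3]
  h[3] = 1 + 1/4·h[0] + 1/4·h[1] + 1/4·h[3]
Solving the 3×3 linear system over states ≠ 2 gives exactly h = [126/25, 92/25, 0, 106/25] (h[2] = 0 is the target).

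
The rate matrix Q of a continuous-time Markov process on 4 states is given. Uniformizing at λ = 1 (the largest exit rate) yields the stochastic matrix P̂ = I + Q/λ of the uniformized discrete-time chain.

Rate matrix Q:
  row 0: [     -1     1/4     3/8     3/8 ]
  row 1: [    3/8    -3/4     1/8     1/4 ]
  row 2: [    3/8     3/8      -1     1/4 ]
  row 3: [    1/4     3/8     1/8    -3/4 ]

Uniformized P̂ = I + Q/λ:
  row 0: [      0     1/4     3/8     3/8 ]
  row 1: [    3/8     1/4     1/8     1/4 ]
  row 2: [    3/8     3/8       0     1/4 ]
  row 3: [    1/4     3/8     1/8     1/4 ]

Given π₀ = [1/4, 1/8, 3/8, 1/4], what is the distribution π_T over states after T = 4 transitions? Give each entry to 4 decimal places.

π = [0.2471, 0.3058, 0.1662, 0.2809]

t=0: π = [0.2500, 0.1250, 0.3750, 0.2500]
t=1: π = [0.2500, 0.3281, 0.1406, 0.2813]
t=2: π = [0.2461, 0.3027, 0.1699, 0.2813]
t=3: π = [0.2476, 0.3064, 0.1653, 0.2808]
t=4: π = [0.2471, 0.3058, 0.1662, 0.2809]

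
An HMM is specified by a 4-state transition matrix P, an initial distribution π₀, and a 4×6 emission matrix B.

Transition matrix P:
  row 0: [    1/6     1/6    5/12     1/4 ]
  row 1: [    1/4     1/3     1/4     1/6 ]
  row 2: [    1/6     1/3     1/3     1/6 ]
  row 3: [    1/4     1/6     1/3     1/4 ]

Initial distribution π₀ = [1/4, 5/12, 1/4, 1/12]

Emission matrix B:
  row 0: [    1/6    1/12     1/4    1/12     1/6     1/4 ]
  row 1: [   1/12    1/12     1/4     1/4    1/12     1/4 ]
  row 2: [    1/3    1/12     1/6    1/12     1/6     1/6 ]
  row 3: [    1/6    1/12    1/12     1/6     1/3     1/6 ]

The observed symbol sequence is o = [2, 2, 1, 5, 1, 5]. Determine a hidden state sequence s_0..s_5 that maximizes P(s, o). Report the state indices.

t=0: δ = [6.250e-02, 1.042e-01, 4.167e-02, 6.944e-03]  (obs o_0=2)
t=1: δ = [6.510e-03, 8.681e-03, 4.340e-03, 1.447e-03]  ψ = [1, 1, 0, 1]  (obs o_1=2)
t=2: δ = [1.808e-04, 2.411e-04, 2.261e-04, 1.356e-04]  ψ = [1, 1, 0, 0]  (obs o_2=1)
t=3: δ = [1.507e-05, 2.009e-05, 1.256e-05, 7.535e-06]  ψ = [1, 1, 0, 0]  (obs o_3=5)
t=4: δ = [4.186e-07, 5.582e-07, 5.233e-07, 3.140e-07]  ψ = [1, 1, 0, 0]  (obs o_4=1)
t=5: δ = [3.489e-08, 4.651e-08, 2.907e-08, 1.744e-08]  ψ = [1, 1, 0, 0]  (obs o_5=5)
backtrack: best end state = 1; path = [1, 1, 1, 1, 1, 1]

path = [1, 1, 1, 1, 1, 1]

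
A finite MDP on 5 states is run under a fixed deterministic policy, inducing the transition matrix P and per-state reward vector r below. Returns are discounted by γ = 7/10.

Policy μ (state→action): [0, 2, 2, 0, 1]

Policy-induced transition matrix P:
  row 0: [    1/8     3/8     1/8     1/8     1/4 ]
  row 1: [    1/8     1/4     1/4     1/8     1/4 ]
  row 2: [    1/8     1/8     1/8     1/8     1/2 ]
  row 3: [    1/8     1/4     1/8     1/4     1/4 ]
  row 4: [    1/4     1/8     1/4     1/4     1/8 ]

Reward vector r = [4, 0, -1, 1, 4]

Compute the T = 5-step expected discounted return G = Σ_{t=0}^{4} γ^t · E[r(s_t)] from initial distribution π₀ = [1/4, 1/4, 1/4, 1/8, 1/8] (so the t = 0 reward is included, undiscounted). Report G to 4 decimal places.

G = 4.3855

t=0: π = [0.2500, 0.2500, 0.2500, 0.1250, 0.1250], E[r] = 1.3750, γ^t·E[r] = 1.375000, running G = 1.375000
t=1: π = [0.1406, 0.2344, 0.1719, 0.1563, 0.2969], E[r] = 1.7344, γ^t·E[r] = 1.214063, running G = 2.589063
t=2: π = [0.1621, 0.2090, 0.1914, 0.1816, 0.2559], E[r] = 1.6621, γ^t·E[r] = 0.814434, running G = 3.403496
t=3: π = [0.1570, 0.2144, 0.1831, 0.1797, 0.2659], E[r] = 1.6880, γ^t·E[r] = 0.578980, running G = 3.982476
t=4: π = [0.1582, 0.2135, 0.1850, 0.1807, 0.2625], E[r] = 1.6788, γ^t·E[r] = 0.403073, running G = 4.385549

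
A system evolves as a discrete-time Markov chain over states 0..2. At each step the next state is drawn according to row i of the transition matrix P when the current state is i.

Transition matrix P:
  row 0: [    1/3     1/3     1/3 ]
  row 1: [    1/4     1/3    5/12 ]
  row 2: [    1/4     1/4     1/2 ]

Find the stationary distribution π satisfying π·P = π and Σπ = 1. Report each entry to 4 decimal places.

π = [0.2727, 0.2975, 0.4298]

Balance equations π_j = Σ_i π_i·P[i][j]:
  π_0 = 1/3·π_0 + 1/4·π_1 + 1/4·π_2
  π_1 = 1/3·π_0 + 1/3·π_1 + 1/4·π_2
  normalize: π_0 + π_1 + π_2 = 1
Solving the linear system gives exactly π = [3/11, 36/121, 52/121].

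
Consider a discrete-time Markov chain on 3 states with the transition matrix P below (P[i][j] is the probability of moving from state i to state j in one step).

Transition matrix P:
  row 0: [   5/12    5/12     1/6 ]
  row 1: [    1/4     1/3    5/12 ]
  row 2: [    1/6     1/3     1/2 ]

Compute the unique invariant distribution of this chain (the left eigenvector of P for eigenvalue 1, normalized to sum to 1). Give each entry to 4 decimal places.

Balance equations π_j = Σ_i π_i·P[i][j]:
  π_0 = 5/12·π_0 + 1/4·π_1 + 1/6·π_2
  π_1 = 5/12·π_0 + 1/3·π_1 + 1/3·π_2
  normalize: π_0 + π_1 + π_2 = 1
Solving the linear system gives exactly π = [28/107, 38/107, 41/107].

π = [0.2617, 0.3551, 0.3832]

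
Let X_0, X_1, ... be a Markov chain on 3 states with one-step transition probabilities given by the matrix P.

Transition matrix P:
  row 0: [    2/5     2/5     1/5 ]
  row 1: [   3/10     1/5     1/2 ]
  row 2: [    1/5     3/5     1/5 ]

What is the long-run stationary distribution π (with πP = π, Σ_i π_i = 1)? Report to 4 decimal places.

Balance equations π_j = Σ_i π_i·P[i][j]:
  π_0 = 2/5·π_0 + 3/10·π_1 + 1/5·π_2
  π_1 = 2/5·π_0 + 1/5·π_1 + 3/5·π_2
  normalize: π_0 + π_1 + π_2 = 1
Solving the linear system gives exactly π = [17/57, 22/57, 6/19].

π = [0.2982, 0.3860, 0.3158]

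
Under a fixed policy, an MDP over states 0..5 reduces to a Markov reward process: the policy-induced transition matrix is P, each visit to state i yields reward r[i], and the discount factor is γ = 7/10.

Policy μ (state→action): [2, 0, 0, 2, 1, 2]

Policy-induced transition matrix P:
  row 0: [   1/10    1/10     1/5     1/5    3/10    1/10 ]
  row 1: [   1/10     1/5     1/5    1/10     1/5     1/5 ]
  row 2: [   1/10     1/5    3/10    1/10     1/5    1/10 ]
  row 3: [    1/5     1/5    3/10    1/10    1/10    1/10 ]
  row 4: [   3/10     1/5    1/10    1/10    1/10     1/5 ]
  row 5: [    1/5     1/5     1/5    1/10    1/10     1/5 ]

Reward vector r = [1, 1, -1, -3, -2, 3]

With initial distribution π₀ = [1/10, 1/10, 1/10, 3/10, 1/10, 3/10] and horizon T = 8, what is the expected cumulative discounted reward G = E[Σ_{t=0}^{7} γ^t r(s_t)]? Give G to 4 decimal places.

t=0: π = [0.1000, 0.1000, 0.1000, 0.3000, 0.1000, 0.3000], E[r] = -0.1000, γ^t·E[r] = -0.100000, running G = -0.100000
t=1: π = [0.1800, 0.1900, 0.2300, 0.1100, 0.1400, 0.1500], E[r] = -0.0200, γ^t·E[r] = -0.014000, running G = -0.114000
t=2: π = [0.1540, 0.1820, 0.2200, 0.1180, 0.1780, 0.1480], E[r] = -0.1500, γ^t·E[r] = -0.073500, running G = -0.187500
t=3: π = [0.1622, 0.1846, 0.2160, 0.1154, 0.1710, 0.1508], E[r] = -0.1050, γ^t·E[r] = -0.036015, running G = -0.223515
t=4: π = [0.1608, 0.1838, 0.2160, 0.1162, 0.1725, 0.1506], E[r] = -0.1132, γ^t·E[r] = -0.027175, running G = -0.250690
t=5: π = [0.1612, 0.1839, 0.2160, 0.1161, 0.1721, 0.1507], E[r] = -0.1113, γ^t·E[r] = -0.018712, running G = -0.269401
t=6: π = [0.1611, 0.1839, 0.2160, 0.1161, 0.1722, 0.1507], E[r] = -0.1118, γ^t·E[r] = -0.013151, running G = -0.282553
t=7: π = [0.1611, 0.1839, 0.2160, 0.1161, 0.1722, 0.1507], E[r] = -0.1117, γ^t·E[r] = -0.009198, running G = -0.291751

G = -0.2918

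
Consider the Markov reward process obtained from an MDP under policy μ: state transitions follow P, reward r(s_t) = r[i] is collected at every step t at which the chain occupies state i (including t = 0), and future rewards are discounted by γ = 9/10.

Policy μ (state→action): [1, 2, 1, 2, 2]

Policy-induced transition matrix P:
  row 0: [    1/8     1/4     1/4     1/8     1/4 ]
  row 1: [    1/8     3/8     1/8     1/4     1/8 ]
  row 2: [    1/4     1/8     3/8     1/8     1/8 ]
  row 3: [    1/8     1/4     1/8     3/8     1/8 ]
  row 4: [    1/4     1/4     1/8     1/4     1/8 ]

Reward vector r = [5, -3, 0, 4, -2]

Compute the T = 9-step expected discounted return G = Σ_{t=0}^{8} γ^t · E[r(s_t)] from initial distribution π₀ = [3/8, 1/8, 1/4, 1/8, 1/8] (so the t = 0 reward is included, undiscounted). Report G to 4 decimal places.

t=0: π = [0.3750, 0.1250, 0.2500, 0.1250, 0.1250], E[r] = 1.7500, γ^t·E[r] = 1.750000, running G = 1.750000
t=1: π = [0.1719, 0.2344, 0.2344, 0.1875, 0.1719], E[r] = 0.5625, γ^t·E[r] = 0.506250, running G = 2.256250
t=2: π = [0.1758, 0.2500, 0.2051, 0.2227, 0.1465], E[r] = 0.7266, γ^t·E[r] = 0.588516, running G = 2.844766
t=3: π = [0.1689, 0.2556, 0.1982, 0.2302, 0.1470], E[r] = 0.7048, γ^t·E[r] = 0.513824, running G = 3.358590
t=4: π = [0.1682, 0.2572, 0.1957, 0.2329, 0.1461], E[r] = 0.7085, γ^t·E[r] = 0.464864, running G = 3.823454
t=5: π = [0.1677, 0.2577, 0.1949, 0.2336, 0.1460], E[r] = 0.7080, γ^t·E[r] = 0.418096, running G = 4.241550
t=6: π = [0.1676, 0.2578, 0.1947, 0.2339, 0.1460], E[r] = 0.7081, γ^t·E[r] = 0.376324, running G = 4.617875
t=7: π = [0.1676, 0.2579, 0.1946, 0.2339, 0.1460], E[r] = 0.7081, γ^t·E[r] = 0.338686, running G = 4.956561
t=8: π = [0.1676, 0.2579, 0.1946, 0.2340, 0.1459], E[r] = 0.7081, γ^t·E[r] = 0.304818, running G = 5.261378

G = 5.2614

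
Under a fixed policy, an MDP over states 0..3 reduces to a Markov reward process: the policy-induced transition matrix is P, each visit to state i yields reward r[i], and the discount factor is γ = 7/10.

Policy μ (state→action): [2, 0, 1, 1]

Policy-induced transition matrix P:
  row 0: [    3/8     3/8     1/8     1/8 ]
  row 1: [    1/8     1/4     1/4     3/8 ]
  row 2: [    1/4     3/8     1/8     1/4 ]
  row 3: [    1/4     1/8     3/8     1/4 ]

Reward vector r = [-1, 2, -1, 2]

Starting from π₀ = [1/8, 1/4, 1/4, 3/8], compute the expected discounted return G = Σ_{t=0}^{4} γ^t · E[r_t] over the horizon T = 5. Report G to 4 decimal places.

t=0: π = [0.1250, 0.2500, 0.2500, 0.3750], E[r] = 0.8750, γ^t·E[r] = 0.875000, running G = 0.875000
t=1: π = [0.2344, 0.2500, 0.2500, 0.2656], E[r] = 0.5469, γ^t·E[r] = 0.382813, running G = 1.257813
t=2: π = [0.2480, 0.2773, 0.2227, 0.2520], E[r] = 0.5879, γ^t·E[r] = 0.288066, running G = 1.545879
t=3: π = [0.2463, 0.2773, 0.2227, 0.2537], E[r] = 0.5930, γ^t·E[r] = 0.203405, running G = 1.749284
t=4: π = [0.2461, 0.2769, 0.2231, 0.2539], E[r] = 0.5924, γ^t·E[r] = 0.142230, running G = 1.891514

G = 1.8915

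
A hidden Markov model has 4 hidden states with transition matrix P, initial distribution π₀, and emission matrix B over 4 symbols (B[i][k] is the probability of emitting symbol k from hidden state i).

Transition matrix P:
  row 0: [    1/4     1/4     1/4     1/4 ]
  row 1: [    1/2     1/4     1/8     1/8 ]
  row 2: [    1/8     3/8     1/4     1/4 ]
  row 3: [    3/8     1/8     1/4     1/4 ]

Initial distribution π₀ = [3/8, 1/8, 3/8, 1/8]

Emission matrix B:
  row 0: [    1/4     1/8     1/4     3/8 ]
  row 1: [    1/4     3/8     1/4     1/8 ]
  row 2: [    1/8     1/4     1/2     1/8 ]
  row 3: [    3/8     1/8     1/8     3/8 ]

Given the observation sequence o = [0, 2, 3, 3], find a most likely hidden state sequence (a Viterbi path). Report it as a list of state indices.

path = [0, 2, 3, 0]

t=0: δ = [9.375e-02, 3.125e-02, 4.688e-02, 4.688e-02]  (obs o_0=0)
t=1: δ = [5.859e-03, 5.859e-03, 1.172e-02, 2.930e-03]  ψ = [0, 0, 0, 0]  (obs o_1=2)
t=2: δ = [1.099e-03, 5.493e-04, 3.662e-04, 1.099e-03]  ψ = [1, 2, 2, 2]  (obs o_2=3)
t=3: δ = [1.545e-04, 3.433e-05, 3.433e-05, 1.030e-04]  ψ = [3, 0, 0, 0]  (obs o_3=3)
backtrack: best end state = 0; path = [0, 2, 3, 0]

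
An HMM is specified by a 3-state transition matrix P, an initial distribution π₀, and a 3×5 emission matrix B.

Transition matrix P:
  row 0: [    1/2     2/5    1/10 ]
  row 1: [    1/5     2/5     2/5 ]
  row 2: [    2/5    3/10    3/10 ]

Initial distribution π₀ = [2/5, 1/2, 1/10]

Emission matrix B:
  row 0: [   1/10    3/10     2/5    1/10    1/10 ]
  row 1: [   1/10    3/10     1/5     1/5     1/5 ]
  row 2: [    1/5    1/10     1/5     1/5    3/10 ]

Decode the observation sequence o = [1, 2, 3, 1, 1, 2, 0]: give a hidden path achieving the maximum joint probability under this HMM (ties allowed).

path = [0, 0, 0, 0, 0, 0, 0]

t=0: δ = [1.200e-01, 1.500e-01, 1.000e-02]  (obs o_0=1)
t=1: δ = [2.400e-02, 1.200e-02, 1.200e-02]  ψ = [0, 1, 1]  (obs o_1=2)
t=2: δ = [1.200e-03, 1.920e-03, 9.600e-04]  ψ = [0, 0, 1]  (obs o_2=3)
t=3: δ = [1.800e-04, 2.304e-04, 7.680e-05]  ψ = [0, 1, 1]  (obs o_3=1)
t=4: δ = [2.700e-05, 2.765e-05, 9.216e-06]  ψ = [0, 1, 1]  (obs o_4=1)
t=5: δ = [5.400e-06, 2.212e-06, 2.212e-06]  ψ = [0, 1, 1]  (obs o_5=2)
t=6: δ = [2.700e-07, 2.160e-07, 1.769e-07]  ψ = [0, 0, 1]  (obs o_6=0)
backtrack: best end state = 0; path = [0, 0, 0, 0, 0, 0, 0]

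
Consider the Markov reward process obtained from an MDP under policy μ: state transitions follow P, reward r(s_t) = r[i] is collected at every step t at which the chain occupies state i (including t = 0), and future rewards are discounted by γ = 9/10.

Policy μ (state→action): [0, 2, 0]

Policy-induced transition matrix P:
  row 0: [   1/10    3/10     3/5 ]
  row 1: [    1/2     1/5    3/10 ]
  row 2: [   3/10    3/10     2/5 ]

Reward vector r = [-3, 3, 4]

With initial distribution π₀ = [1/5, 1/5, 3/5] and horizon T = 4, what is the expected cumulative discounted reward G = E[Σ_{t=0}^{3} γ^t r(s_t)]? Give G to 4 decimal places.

G = 6.4101

t=0: π = [0.2000, 0.2000, 0.6000], E[r] = 2.4000, γ^t·E[r] = 2.400000, running G = 2.400000
t=1: π = [0.3000, 0.2800, 0.4200], E[r] = 1.6200, γ^t·E[r] = 1.458000, running G = 3.858000
t=2: π = [0.2960, 0.2720, 0.4320], E[r] = 1.6560, γ^t·E[r] = 1.341360, running G = 5.199360
t=3: π = [0.2952, 0.2728, 0.4320], E[r] = 1.6608, γ^t·E[r] = 1.210723, running G = 6.410083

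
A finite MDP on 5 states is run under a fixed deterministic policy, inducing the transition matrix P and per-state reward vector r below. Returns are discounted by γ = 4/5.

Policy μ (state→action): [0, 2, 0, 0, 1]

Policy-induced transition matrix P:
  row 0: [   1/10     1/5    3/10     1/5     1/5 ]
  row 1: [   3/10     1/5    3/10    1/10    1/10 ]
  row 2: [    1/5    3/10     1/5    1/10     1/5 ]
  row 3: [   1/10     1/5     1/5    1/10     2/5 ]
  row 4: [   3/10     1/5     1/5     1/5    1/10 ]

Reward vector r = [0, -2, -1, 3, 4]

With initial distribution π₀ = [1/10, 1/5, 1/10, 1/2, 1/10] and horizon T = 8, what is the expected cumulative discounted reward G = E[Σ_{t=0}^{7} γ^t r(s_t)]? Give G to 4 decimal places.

t=0: π = [0.1000, 0.2000, 0.1000, 0.5000, 0.1000], E[r] = 1.4000, γ^t·E[r] = 1.400000, running G = 1.400000
t=1: π = [0.1700, 0.2100, 0.2300, 0.1200, 0.2700], E[r] = 0.7900, γ^t·E[r] = 0.632000, running G = 2.032000
t=2: π = [0.2190, 0.2230, 0.2380, 0.1440, 0.1760], E[r] = 0.4520, γ^t·E[r] = 0.289280, running G = 2.321280
t=3: π = [0.2036, 0.2238, 0.2442, 0.1395, 0.1889], E[r] = 0.4823, γ^t·E[r] = 0.246938, running G = 2.568218
t=4: π = [0.2070, 0.2244, 0.2427, 0.1393, 0.1866], E[r] = 0.4727, γ^t·E[r] = 0.193614, running G = 2.761831
t=5: π = [0.2065, 0.2243, 0.2431, 0.1394, 0.1867], E[r] = 0.4734, γ^t·E[r] = 0.155114, running G = 2.916946
t=6: π = [0.2065, 0.2243, 0.2431, 0.1393, 0.1868], E[r] = 0.4733, γ^t·E[r] = 0.124085, running G = 3.041030
t=7: π = [0.2065, 0.2243, 0.2431, 0.1393, 0.1868], E[r] = 0.4733, γ^t·E[r] = 0.099261, running G = 3.140291

G = 3.1403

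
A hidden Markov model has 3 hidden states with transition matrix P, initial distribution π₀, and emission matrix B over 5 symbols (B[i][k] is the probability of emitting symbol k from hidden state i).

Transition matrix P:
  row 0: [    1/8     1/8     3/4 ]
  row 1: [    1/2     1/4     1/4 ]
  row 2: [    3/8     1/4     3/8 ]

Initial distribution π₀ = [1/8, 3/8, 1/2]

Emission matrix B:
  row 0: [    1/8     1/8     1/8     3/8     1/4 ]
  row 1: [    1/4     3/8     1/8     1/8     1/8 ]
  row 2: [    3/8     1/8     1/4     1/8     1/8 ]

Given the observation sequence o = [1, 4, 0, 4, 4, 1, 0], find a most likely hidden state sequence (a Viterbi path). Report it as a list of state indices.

t=0: δ = [1.562e-02, 1.406e-01, 6.250e-02]  (obs o_0=1)
t=1: δ = [1.758e-02, 4.395e-03, 4.395e-03]  ψ = [1, 1, 1]  (obs o_1=4)
t=2: δ = [2.747e-04, 5.493e-04, 4.944e-03]  ψ = [0, 0, 0]  (obs o_2=0)
t=3: δ = [4.635e-04, 1.545e-04, 2.317e-04]  ψ = [2, 2, 2]  (obs o_3=4)
t=4: δ = [2.173e-05, 7.242e-06, 4.345e-05]  ψ = [2, 0, 0]  (obs o_4=4)
t=5: δ = [2.037e-06, 4.074e-06, 2.037e-06]  ψ = [2, 2, 0]  (obs o_5=1)
t=6: δ = [2.546e-07, 2.546e-07, 5.729e-07]  ψ = [1, 1, 0]  (obs o_6=0)
backtrack: best end state = 2; path = [1, 0, 2, 0, 2, 0, 2]

path = [1, 0, 2, 0, 2, 0, 2]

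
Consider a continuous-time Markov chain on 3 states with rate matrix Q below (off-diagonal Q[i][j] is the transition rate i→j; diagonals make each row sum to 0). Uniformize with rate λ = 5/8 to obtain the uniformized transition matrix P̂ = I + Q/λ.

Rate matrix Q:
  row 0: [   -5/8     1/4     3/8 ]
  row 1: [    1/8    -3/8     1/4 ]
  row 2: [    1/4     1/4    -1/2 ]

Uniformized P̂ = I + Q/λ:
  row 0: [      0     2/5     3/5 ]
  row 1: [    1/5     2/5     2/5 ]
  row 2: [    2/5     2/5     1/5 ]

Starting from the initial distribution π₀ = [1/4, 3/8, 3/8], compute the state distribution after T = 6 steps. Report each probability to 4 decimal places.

t=0: π = [0.2500, 0.3750, 0.3750]
t=1: π = [0.2250, 0.4000, 0.3750]
t=2: π = [0.2300, 0.4000, 0.3700]
t=3: π = [0.2280, 0.4000, 0.3720]
t=4: π = [0.2288, 0.4000, 0.3712]
t=5: π = [0.2285, 0.4000, 0.3715]
t=6: π = [0.2286, 0.4000, 0.3714]

π = [0.2286, 0.4000, 0.3714]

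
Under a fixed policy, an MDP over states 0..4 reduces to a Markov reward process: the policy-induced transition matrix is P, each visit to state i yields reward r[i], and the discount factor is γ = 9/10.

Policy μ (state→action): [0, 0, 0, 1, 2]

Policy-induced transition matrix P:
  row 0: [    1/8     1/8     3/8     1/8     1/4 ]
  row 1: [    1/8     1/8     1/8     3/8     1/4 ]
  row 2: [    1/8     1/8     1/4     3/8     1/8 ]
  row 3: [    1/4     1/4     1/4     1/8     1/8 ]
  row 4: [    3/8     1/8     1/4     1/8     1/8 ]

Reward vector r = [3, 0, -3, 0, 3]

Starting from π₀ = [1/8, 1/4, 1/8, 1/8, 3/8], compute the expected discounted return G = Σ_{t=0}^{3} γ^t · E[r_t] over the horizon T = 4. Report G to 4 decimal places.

G = 2.0824

t=0: π = [0.1250, 0.2500, 0.1250, 0.1250, 0.3750], E[r] = 1.1250, γ^t·E[r] = 1.125000, running G = 1.125000
t=1: π = [0.2344, 0.1406, 0.2344, 0.2188, 0.1719], E[r] = 0.5156, γ^t·E[r] = 0.464063, running G = 1.589063
t=2: π = [0.1953, 0.1523, 0.2617, 0.2188, 0.1719], E[r] = 0.3164, γ^t·E[r] = 0.256289, running G = 1.845352
t=3: π = [0.1953, 0.1523, 0.2554, 0.2285, 0.1685], E[r] = 0.3252, γ^t·E[r] = 0.237067, running G = 2.082419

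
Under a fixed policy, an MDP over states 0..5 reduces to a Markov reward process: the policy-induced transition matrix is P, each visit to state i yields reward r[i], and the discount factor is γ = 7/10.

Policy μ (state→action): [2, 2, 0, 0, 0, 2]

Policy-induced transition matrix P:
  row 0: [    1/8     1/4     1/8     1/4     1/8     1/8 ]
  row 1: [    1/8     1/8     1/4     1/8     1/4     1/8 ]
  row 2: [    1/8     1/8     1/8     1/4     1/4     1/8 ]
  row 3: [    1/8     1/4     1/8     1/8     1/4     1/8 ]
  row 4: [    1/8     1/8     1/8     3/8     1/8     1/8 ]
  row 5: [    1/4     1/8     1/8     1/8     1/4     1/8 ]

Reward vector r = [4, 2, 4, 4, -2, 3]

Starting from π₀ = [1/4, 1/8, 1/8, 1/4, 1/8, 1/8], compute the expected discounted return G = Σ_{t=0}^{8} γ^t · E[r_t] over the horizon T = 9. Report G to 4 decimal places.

G = 7.9150

t=0: π = [0.2500, 0.1250, 0.1250, 0.2500, 0.1250, 0.1250], E[r] = 2.8750, γ^t·E[r] = 2.875000, running G = 2.875000
t=1: π = [0.1406, 0.1875, 0.1406, 0.2031, 0.2031, 0.1250], E[r] = 2.2813, γ^t·E[r] = 1.596875, running G = 4.471875
t=2: π = [0.1406, 0.1680, 0.1484, 0.2109, 0.2070, 0.1250], E[r] = 2.2969, γ^t·E[r] = 1.125469, running G = 5.597344
t=3: π = [0.1406, 0.1689, 0.1460, 0.2129, 0.2065, 0.1250], E[r] = 2.2979, γ^t·E[r] = 0.788163, running G = 6.385507
t=4: π = [0.1406, 0.1692, 0.1461, 0.2125, 0.2066, 0.1250], E[r] = 2.2970, γ^t·E[r] = 0.551509, running G = 6.937016
t=5: π = [0.1406, 0.1691, 0.1461, 0.2125, 0.2066, 0.1250], E[r] = 2.2971, γ^t·E[r] = 0.386082, running G = 7.323098
t=6: π = [0.1406, 0.1691, 0.1461, 0.2125, 0.2066, 0.1250], E[r] = 2.2971, γ^t·E[r] = 0.270256, running G = 7.593354
t=7: π = [0.1406, 0.1691, 0.1461, 0.2125, 0.2066, 0.1250], E[r] = 2.2971, γ^t·E[r] = 0.189179, running G = 7.782533
t=8: π = [0.1406, 0.1691, 0.1461, 0.2125, 0.2066, 0.1250], E[r] = 2.2971, γ^t·E[r] = 0.132425, running G = 7.914958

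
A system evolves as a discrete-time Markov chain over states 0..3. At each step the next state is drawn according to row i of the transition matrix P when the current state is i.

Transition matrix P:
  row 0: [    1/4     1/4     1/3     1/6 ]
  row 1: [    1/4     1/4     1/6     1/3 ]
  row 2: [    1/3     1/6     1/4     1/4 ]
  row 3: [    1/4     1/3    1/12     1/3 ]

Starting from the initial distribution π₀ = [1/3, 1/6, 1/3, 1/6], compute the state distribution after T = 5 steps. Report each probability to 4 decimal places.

t=0: π = [0.3333, 0.1667, 0.3333, 0.1667]
t=1: π = [0.2778, 0.2361, 0.2361, 0.2500]
t=2: π = [0.2697, 0.2512, 0.2118, 0.2674]
t=3: π = [0.2677, 0.2546, 0.2070, 0.2707]
t=4: π = [0.2672, 0.2553, 0.2060, 0.2715]
t=5: π = [0.2672, 0.2555, 0.2057, 0.2716]

π = [0.2672, 0.2555, 0.2057, 0.2716]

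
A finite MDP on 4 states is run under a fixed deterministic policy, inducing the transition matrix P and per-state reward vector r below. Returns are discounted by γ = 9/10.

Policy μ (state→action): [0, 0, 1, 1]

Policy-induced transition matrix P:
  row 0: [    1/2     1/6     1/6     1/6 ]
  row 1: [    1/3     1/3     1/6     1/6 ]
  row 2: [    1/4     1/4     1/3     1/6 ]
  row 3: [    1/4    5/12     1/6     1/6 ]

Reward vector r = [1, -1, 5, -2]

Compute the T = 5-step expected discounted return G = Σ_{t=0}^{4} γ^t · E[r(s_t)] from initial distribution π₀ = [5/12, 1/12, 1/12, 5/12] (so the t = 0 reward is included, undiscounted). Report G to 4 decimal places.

t=0: π = [0.4167, 0.0833, 0.0833, 0.4167], E[r] = -0.0833, γ^t·E[r] = -0.083333, running G = -0.083333
t=1: π = [0.3611, 0.2917, 0.1806, 0.1667], E[r] = 0.6389, γ^t·E[r] = 0.575000, running G = 0.491667
t=2: π = [0.3646, 0.2720, 0.1968, 0.1667], E[r] = 0.7431, γ^t·E[r] = 0.601875, running G = 1.093542
t=3: π = [0.3638, 0.2701, 0.1995, 0.1667], E[r] = 0.7577, γ^t·E[r] = 0.552375, running G = 1.645917
t=4: π = [0.3635, 0.2700, 0.1999, 0.1667], E[r] = 0.7597, γ^t·E[r] = 0.498445, running G = 2.144362

G = 2.1444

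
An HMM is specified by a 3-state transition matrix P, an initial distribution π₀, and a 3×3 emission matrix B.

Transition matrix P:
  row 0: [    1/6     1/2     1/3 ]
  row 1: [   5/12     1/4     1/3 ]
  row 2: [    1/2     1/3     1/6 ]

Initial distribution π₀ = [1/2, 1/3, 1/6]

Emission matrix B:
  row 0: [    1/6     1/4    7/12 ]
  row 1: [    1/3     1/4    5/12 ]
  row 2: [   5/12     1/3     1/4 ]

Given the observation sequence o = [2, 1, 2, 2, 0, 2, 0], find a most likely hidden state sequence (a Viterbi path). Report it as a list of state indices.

t=0: δ = [2.917e-01, 1.389e-01, 4.167e-02]  (obs o_0=2)
t=1: δ = [1.447e-02, 3.646e-02, 3.241e-02]  ψ = [1, 0, 0]  (obs o_1=1)
t=2: δ = [9.452e-03, 4.501e-03, 3.038e-03]  ψ = [2, 2, 1]  (obs o_2=2)
t=3: δ = [1.094e-03, 1.969e-03, 7.877e-04]  ψ = [1, 0, 0]  (obs o_3=2)
t=4: δ = [1.368e-04, 1.823e-04, 2.735e-04]  ψ = [1, 0, 1]  (obs o_4=0)
t=5: δ = [7.977e-05, 3.799e-05, 1.519e-05]  ψ = [2, 2, 1]  (obs o_5=2)
t=6: δ = [2.638e-06, 1.330e-05, 1.108e-05]  ψ = [1, 0, 0]  (obs o_6=0)
backtrack: best end state = 1; path = [0, 2, 0, 1, 2, 0, 1]

path = [0, 2, 0, 1, 2, 0, 1]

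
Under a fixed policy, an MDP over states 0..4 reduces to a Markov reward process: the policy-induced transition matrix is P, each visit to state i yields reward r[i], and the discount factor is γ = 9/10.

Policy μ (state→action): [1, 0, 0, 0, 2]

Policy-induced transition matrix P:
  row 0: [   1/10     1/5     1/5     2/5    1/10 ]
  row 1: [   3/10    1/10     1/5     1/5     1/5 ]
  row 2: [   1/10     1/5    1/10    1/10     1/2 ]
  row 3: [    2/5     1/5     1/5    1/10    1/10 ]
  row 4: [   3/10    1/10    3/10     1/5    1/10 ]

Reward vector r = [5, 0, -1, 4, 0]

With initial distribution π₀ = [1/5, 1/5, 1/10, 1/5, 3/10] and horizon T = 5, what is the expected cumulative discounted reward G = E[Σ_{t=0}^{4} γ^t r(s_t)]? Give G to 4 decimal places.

G = 7.3500

t=0: π = [0.2000, 0.2000, 0.1000, 0.2000, 0.3000], E[r] = 1.7000, γ^t·E[r] = 1.700000, running G = 1.700000
t=1: π = [0.2600, 0.1500, 0.2200, 0.2100, 0.1600], E[r] = 1.9200, γ^t·E[r] = 1.728000, running G = 3.428000
t=2: π = [0.2250, 0.1690, 0.1940, 0.2090, 0.2030], E[r] = 1.7670, γ^t·E[r] = 1.431270, running G = 4.859270
t=3: π = [0.2371, 0.1628, 0.2009, 0.2047, 0.1945], E[r] = 1.8034, γ^t·E[r] = 1.314679, running G = 6.173949
t=4: π = [0.2329, 0.1643, 0.1994, 0.2069, 0.1966], E[r] = 1.7924, γ^t·E[r] = 1.176013, running G = 7.349962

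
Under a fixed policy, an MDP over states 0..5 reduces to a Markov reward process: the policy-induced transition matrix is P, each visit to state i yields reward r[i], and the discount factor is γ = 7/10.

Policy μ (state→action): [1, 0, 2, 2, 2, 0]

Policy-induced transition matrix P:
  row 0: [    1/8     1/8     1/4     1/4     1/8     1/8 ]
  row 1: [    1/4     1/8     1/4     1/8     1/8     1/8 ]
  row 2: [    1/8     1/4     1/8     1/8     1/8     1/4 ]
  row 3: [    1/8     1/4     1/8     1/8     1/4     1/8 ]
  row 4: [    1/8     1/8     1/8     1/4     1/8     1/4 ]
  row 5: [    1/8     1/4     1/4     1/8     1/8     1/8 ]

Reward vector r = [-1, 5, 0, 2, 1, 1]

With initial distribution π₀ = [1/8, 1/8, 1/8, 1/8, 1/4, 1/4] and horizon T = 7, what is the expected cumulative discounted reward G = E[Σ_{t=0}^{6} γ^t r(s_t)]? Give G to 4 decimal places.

t=0: π = [0.1250, 0.1250, 0.1250, 0.1250, 0.2500, 0.2500], E[r] = 1.2500, γ^t·E[r] = 1.250000, running G = 1.250000
t=1: π = [0.1406, 0.1875, 0.1875, 0.1719, 0.1406, 0.1719], E[r] = 1.4531, γ^t·E[r] = 1.017188, running G = 2.267188
t=2: π = [0.1484, 0.1914, 0.1875, 0.1602, 0.1465, 0.1660], E[r] = 1.4414, γ^t·E[r] = 0.706289, running G = 2.973477
t=3: π = [0.1489, 0.1892, 0.1882, 0.1619, 0.1450, 0.1667], E[r] = 1.4326, γ^t·E[r] = 0.491388, running G = 3.464864
t=4: π = [0.1487, 0.1896, 0.1881, 0.1617, 0.1452, 0.1667], E[r] = 1.4348, γ^t·E[r] = 0.344484, running G = 3.809349
t=5: π = [0.1487, 0.1896, 0.1881, 0.1617, 0.1452, 0.1667], E[r] = 1.4345, γ^t·E[r] = 0.241092, running G = 4.050441
t=6: π = [0.1487, 0.1896, 0.1881, 0.1617, 0.1452, 0.1667], E[r] = 1.4345, γ^t·E[r] = 0.168766, running G = 4.219207

G = 4.2192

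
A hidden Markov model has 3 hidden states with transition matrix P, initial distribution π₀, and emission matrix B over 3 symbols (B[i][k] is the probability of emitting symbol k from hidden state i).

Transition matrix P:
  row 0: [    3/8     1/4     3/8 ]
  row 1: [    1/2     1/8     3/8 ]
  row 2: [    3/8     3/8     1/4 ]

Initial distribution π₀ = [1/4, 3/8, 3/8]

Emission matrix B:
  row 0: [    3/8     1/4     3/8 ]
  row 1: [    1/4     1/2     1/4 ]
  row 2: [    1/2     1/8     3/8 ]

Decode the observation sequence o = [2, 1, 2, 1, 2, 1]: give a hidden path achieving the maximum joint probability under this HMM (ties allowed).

t=0: δ = [9.375e-02, 9.375e-02, 1.406e-01]  (obs o_0=2)
t=1: δ = [1.318e-02, 2.637e-02, 4.395e-03]  ψ = [2, 2, 0]  (obs o_1=1)
t=2: δ = [4.944e-03, 8.240e-04, 3.708e-03]  ψ = [1, 0, 1]  (obs o_2=2)
t=3: δ = [4.635e-04, 6.952e-04, 2.317e-04]  ψ = [0, 2, 0]  (obs o_3=1)
t=4: δ = [1.304e-04, 2.897e-05, 9.777e-05]  ψ = [1, 0, 1]  (obs o_4=2)
t=5: δ = [1.222e-05, 1.833e-05, 6.110e-06]  ψ = [0, 2, 0]  (obs o_5=1)
backtrack: best end state = 1; path = [2, 1, 2, 1, 2, 1]

path = [2, 1, 2, 1, 2, 1]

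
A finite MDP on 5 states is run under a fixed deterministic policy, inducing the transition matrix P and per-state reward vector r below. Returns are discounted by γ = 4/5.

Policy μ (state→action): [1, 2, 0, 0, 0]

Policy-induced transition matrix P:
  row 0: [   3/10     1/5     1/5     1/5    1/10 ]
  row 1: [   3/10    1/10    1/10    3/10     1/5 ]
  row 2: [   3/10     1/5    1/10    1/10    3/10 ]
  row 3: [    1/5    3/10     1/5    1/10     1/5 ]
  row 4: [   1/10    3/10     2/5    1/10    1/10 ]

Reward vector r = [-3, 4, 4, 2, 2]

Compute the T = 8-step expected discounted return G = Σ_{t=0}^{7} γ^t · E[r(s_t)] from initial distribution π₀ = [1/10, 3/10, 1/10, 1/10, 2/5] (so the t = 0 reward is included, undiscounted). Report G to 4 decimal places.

t=0: π = [0.1000, 0.3000, 0.1000, 0.1000, 0.4000], E[r] = 2.3000, γ^t·E[r] = 2.300000, running G = 2.300000
t=1: π = [0.2100, 0.2200, 0.2400, 0.1700, 0.1600], E[r] = 1.8700, γ^t·E[r] = 1.496000, running G = 3.796000
t=2: π = [0.2510, 0.2110, 0.1860, 0.1650, 0.1870], E[r] = 1.5390, γ^t·E[r] = 0.984960, running G = 4.780960
t=3: π = [0.2461, 0.2141, 0.1977, 0.1673, 0.1748], E[r] = 1.5931, γ^t·E[r] = 0.815667, running G = 5.596627
t=4: π = [0.2483, 0.2128, 0.1938, 0.1674, 0.1777], E[r] = 1.5716, γ^t·E[r] = 0.643731, running G = 6.240359
t=5: π = [0.2477, 0.2132, 0.1949, 0.1674, 0.1768], E[r] = 1.5776, γ^t·E[r] = 0.516952, running G = 6.757311
t=6: π = [0.2479, 0.2131, 0.1945, 0.1674, 0.1770], E[r] = 1.5758, γ^t·E[r] = 0.413074, running G = 7.170385
t=7: π = [0.2479, 0.2131, 0.1946, 0.1674, 0.1770], E[r] = 1.5763, γ^t·E[r] = 0.330575, running G = 7.500960

G = 7.5010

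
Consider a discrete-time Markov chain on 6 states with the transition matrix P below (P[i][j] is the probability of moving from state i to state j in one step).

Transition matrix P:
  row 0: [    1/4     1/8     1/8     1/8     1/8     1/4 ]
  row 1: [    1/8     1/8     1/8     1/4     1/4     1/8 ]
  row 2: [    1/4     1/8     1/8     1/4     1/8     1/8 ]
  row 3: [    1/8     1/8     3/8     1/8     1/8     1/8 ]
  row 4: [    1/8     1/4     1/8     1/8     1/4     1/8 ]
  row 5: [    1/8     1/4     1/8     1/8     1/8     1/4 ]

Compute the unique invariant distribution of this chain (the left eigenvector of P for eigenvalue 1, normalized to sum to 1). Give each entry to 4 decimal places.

π = [0.1667, 0.1667, 0.1667, 0.1667, 0.1667, 0.1667]

Balance equations π_j = Σ_i π_i·P[i][j]:
  π_0 = 1/4·π_0 + 1/8·π_1 + 1/4·π_2 + 1/8·π_3 + 1/8·π_4 + 1/8·π_5
  π_1 = 1/8·π_0 + 1/8·π_1 + 1/8·π_2 + 1/8·π_3 + 1/4·π_4 + 1/4·π_5
  π_2 = 1/8·π_0 + 1/8·π_1 + 1/8·π_2 + 3/8·π_3 + 1/8·π_4 + 1/8·π_5
  π_3 = 1/8·π_0 + 1/4·π_1 + 1/4·π_2 + 1/8·π_3 + 1/8·π_4 + 1/8·π_5
  π_4 = 1/8·π_0 + 1/4·π_1 + 1/8·π_2 + 1/8·π_3 + 1/4·π_4 + 1/8·π_5
  normalize: π_0 + π_1 + π_2 + π_3 + π_4 + π_5 = 1
Solving the linear system gives exactly π = [1/6, 1/6, 1/6, 1/6, 1/6, 1/6].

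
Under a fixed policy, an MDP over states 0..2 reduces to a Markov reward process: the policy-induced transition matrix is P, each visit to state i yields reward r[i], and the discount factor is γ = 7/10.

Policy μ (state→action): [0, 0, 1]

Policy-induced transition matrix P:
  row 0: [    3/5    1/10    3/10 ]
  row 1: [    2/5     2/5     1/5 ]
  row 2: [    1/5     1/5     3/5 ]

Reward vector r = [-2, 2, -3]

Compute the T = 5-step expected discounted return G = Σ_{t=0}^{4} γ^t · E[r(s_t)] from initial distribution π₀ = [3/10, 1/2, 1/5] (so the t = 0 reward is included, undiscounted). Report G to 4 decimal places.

G = -2.7338

t=0: π = [0.3000, 0.5000, 0.2000], E[r] = -0.2000, γ^t·E[r] = -0.200000, running G = -0.200000
t=1: π = [0.4200, 0.2700, 0.3100], E[r] = -1.2300, γ^t·E[r] = -0.861000, running G = -1.061000
t=2: π = [0.4220, 0.2120, 0.3660], E[r] = -1.5180, γ^t·E[r] = -0.743820, running G = -1.804820
t=3: π = [0.4112, 0.2002, 0.3886], E[r] = -1.5878, γ^t·E[r] = -0.544615, running G = -2.349435
t=4: π = [0.4045, 0.1989, 0.3966], E[r] = -1.6009, γ^t·E[r] = -0.384371, running G = -2.733807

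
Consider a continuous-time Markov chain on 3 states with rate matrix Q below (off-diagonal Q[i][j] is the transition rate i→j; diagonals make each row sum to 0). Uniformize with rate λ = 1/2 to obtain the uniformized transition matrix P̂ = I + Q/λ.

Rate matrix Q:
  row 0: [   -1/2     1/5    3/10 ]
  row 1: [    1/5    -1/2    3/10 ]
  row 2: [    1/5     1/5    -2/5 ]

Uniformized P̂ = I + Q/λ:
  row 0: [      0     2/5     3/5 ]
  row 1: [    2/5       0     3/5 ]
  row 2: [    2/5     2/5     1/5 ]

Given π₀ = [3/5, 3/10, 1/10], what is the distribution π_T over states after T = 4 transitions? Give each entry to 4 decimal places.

π = [0.2938, 0.2861, 0.4202]

t=0: π = [0.6000, 0.3000, 0.1000]
t=1: π = [0.1600, 0.2800, 0.5600]
t=2: π = [0.3360, 0.2880, 0.3760]
t=3: π = [0.2656, 0.2848, 0.4496]
t=4: π = [0.2938, 0.2861, 0.4202]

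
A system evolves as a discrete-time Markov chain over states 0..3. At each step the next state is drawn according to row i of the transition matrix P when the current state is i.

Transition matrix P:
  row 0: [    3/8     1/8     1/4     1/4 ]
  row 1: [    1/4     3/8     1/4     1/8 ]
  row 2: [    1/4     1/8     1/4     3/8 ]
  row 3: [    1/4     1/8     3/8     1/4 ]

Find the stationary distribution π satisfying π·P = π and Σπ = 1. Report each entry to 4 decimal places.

π = [0.2857, 0.1667, 0.2831, 0.2646]

Balance equations π_j = Σ_i π_i·P[i][j]:
  π_0 = 3/8·π_0 + 1/4·π_1 + 1/4·π_2 + 1/4·π_3
  π_1 = 1/8·π_0 + 3/8·π_1 + 1/8·π_2 + 1/8·π_3
  π_2 = 1/4·π_0 + 1/4·π_1 + 1/4·π_2 + 3/8·π_3
  normalize: π_0 + π_1 + π_2 + π_3 = 1
Solving the linear system gives exactly π = [2/7, 1/6, 107/378, 50/189].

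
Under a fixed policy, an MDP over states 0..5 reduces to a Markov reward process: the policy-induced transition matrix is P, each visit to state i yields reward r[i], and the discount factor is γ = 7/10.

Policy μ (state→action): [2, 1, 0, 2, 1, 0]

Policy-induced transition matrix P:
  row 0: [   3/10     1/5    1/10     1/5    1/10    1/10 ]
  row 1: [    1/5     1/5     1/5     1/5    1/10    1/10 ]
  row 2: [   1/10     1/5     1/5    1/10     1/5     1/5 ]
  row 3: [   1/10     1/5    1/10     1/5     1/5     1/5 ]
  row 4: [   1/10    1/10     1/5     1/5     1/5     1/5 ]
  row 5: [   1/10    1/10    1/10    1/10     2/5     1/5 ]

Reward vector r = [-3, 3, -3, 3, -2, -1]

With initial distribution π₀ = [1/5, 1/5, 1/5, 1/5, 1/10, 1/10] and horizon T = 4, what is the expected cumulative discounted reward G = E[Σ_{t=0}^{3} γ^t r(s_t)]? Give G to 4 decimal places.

G = -0.9667

t=0: π = [0.2000, 0.2000, 0.2000, 0.2000, 0.1000, 0.1000], E[r] = -0.3000, γ^t·E[r] = -0.300000, running G = -0.300000
t=1: π = [0.1600, 0.1800, 0.1500, 0.1700, 0.1800, 0.1600], E[r] = -0.4000, γ^t·E[r] = -0.280000, running G = -0.580000
t=2: π = [0.1500, 0.1660, 0.1510, 0.1690, 0.1980, 0.1660], E[r] = -0.4600, γ^t·E[r] = -0.225400, running G = -0.805400
t=3: π = [0.1466, 0.1636, 0.1515, 0.1683, 0.2016, 0.1684], E[r] = -0.4702, γ^t·E[r] = -0.161279, running G = -0.966679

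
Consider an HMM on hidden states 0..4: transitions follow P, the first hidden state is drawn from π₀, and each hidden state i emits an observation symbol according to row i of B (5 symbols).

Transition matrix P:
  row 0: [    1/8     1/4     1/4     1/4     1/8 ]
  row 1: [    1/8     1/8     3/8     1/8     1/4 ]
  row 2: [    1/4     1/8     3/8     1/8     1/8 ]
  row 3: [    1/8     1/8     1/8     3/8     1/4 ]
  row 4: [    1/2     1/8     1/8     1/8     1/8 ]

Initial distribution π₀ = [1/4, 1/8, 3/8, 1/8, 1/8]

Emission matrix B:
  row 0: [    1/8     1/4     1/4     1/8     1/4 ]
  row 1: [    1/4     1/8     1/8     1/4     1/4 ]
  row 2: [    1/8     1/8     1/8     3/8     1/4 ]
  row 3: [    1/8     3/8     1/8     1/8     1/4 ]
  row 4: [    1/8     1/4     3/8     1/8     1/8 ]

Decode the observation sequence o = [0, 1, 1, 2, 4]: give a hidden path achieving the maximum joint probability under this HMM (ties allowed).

path = [0, 3, 3, 4, 0]

t=0: δ = [3.125e-02, 3.125e-02, 4.688e-02, 1.562e-02, 1.562e-02]  (obs o_0=0)
t=1: δ = [2.930e-03, 9.766e-04, 2.197e-03, 2.930e-03, 1.953e-03]  ψ = [2, 0, 2, 0, 1]  (obs o_1=1)
t=2: δ = [2.441e-04, 9.155e-05, 1.030e-04, 4.120e-04, 1.831e-04]  ψ = [4, 0, 2, 3, 3]  (obs o_2=1)
t=3: δ = [2.289e-05, 7.629e-06, 7.629e-06, 1.931e-05, 3.862e-05]  ψ = [4, 0, 0, 3, 3]  (obs o_3=2)
t=4: δ = [4.828e-06, 1.431e-06, 1.431e-06, 1.810e-06, 6.035e-07]  ψ = [4, 0, 0, 3, 3]  (obs o_4=4)
backtrack: best end state = 0; path = [0, 3, 3, 4, 0]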